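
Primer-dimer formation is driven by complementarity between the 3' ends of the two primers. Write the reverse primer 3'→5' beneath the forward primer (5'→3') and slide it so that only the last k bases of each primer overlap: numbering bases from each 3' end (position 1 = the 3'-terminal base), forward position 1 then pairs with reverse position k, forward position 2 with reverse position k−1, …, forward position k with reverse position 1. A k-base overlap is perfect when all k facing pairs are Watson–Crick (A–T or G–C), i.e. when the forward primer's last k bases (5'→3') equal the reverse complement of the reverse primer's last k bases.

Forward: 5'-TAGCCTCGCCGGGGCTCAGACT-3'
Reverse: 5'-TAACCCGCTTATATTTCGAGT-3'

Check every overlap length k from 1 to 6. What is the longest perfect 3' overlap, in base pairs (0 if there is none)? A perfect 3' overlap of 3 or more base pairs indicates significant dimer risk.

Longest perfect overlap: 3 complementary base pairs; significant dimer risk (threshold 3).

Last 6 bases (5'→3') — forward …CAGACT, reverse …TCGAGT.
Reverse complement of the reverse primer's last 6 bases: ACTCGA; its first k bases are the reverse complement of the reverse primer's last k bases, so a perfect k-base overlap needs the forward primer's last k bases to equal them.
Comparing (forward last k vs required): k=1: T vs A ✗; k=2: CT vs AC ✗; k=3: ACT vs ACT ✓; k=4: GACT vs ACTC ✗; k=5: AGACT vs ACTCG ✗; k=6: CAGACT vs ACTCGA ✗.
Only k = 3 is perfect, so the longest perfect 3' overlap is 3.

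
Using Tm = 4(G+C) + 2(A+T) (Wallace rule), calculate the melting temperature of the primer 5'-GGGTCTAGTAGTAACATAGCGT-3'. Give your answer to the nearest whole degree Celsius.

Base counts: A=6, T=6, G=7, C=3 (length 22).
Tm = 2·(6+6) + 4·(7+3) = 2·12 + 4·10 = 24 + 40 = 64°C.

64°C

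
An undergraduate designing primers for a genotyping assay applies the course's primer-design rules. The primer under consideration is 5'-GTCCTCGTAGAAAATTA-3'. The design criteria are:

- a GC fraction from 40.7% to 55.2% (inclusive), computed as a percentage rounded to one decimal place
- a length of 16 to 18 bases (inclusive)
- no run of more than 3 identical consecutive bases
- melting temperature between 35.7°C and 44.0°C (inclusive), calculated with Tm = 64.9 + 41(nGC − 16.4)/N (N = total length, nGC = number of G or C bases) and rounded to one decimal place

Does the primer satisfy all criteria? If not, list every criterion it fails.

Fails: GC content, homopolymer run.

Base counts: A=6, T=5, G=3, C=3 (length 17).
GC content: GC 6/17 = 35.3%, outside 40.7–55.2% ✗
length: length 17 ✓
homopolymer run: longest run = 4, exceeds 3 ✗
Tm: Tm = 64.9 + 41·(6 − 16.4)/17 = 39.8°C ✓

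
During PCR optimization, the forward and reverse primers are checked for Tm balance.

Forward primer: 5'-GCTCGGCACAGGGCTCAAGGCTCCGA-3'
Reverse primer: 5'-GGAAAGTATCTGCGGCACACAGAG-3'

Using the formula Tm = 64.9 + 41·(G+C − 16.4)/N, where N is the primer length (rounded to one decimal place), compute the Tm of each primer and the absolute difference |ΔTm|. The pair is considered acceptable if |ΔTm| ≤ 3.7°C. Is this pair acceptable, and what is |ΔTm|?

Forward: G+C = 18, N = 26 → Tm = 64.9 + 41·(18 − 16.4)/26 = 67.4°C.
Reverse: G+C = 13, N = 24 → Tm = 64.9 + 41·(13 − 16.4)/24 = 59.1°C.
|ΔTm| = |67.4 − 59.1| = 8.3°C, > 3.7°C.

|ΔTm| = 8.3°C; the pair is not acceptable.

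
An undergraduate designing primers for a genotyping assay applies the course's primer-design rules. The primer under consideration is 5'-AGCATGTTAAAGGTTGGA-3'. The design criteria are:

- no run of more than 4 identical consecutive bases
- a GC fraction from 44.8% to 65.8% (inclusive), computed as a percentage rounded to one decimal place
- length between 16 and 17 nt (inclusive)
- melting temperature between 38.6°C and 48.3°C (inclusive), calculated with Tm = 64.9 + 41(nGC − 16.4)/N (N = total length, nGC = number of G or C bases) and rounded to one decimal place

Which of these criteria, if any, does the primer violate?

Fails: GC content, length.

Base counts: A=6, T=5, G=6, C=1 (length 18).
homopolymer run: longest run = 3 ✓
GC content: GC 7/18 = 38.9%, outside 44.8–65.8% ✗
length: length 18, outside 16–17 ✗
Tm: Tm = 64.9 + 41·(7 − 16.4)/18 = 43.5°C ✓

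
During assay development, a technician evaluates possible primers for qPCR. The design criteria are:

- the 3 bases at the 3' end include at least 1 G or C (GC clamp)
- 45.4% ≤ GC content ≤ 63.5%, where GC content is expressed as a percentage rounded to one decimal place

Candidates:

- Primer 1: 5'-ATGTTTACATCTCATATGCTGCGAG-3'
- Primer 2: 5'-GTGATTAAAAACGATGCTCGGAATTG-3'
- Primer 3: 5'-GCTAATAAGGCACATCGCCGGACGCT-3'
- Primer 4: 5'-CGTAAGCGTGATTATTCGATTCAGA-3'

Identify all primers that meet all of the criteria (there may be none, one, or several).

Primer 1 (25 nt, A=6 T=9 G=5 C=5): 3' end GAG has 2 G/C ✓; GC 10/25 = 40.0%, outside 45.4–63.5% ✗ — fails.
Primer 2 (26 nt, A=9 T=7 G=7 C=3): 3' end TTG has 1 G/C ✓; GC 10/26 = 38.5%, outside 45.4–63.5% ✗ — fails.
Primer 3 (26 nt, A=7 T=4 G=7 C=8): 3' end GCT has 2 G/C ✓; GC 15/26 = 57.7% ✓ — passes.
Primer 4 (25 nt, A=7 T=8 G=6 C=4): 3' end AGA has 1 G/C ✓; GC 10/25 = 40.0%, outside 45.4–63.5% ✗ — fails.

Primer 3 only.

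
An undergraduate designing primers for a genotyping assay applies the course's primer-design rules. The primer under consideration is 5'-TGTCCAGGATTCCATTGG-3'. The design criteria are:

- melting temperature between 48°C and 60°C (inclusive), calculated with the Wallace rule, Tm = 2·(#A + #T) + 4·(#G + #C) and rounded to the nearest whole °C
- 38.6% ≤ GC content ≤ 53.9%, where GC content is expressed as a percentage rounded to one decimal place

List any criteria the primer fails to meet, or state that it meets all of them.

Base counts: A=3, T=6, G=5, C=4 (length 18).
Tm: Tm = 2·9 + 4·9 = 54°C ✓
GC content: GC 9/18 = 50.0% ✓

Meets all criteria.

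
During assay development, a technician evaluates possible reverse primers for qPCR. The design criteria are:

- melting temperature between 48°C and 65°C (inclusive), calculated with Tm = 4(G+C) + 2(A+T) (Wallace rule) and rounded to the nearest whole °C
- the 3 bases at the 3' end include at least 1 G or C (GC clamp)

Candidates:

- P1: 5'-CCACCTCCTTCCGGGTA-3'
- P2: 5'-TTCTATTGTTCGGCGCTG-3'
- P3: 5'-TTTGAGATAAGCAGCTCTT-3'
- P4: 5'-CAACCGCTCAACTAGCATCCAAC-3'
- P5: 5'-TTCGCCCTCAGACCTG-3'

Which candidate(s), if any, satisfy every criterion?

P1 (17 nt, A=2 T=4 G=3 C=8): Tm = 2·6 + 4·11 = 56°C ✓; 3' end GTA has 1 G/C ✓ — passes.
P2 (18 nt, A=1 T=8 G=5 C=4): Tm = 2·9 + 4·9 = 54°C ✓; 3' end CTG has 2 G/C ✓ — passes.
P3 (19 nt, A=5 T=7 G=4 C=3): Tm = 2·12 + 4·7 = 52°C ✓; 3' end CTT has 1 G/C ✓ — passes.
P4 (23 nt, A=8 T=3 G=2 C=10): Tm = 2·11 + 4·12 = 70°C, outside 48–65°C ✗; 3' end AAC has 1 G/C ✓ — fails.
P5 (16 nt, A=2 T=4 G=3 C=7): Tm = 2·6 + 4·10 = 52°C ✓; 3' end CTG has 2 G/C ✓ — passes.

P1, P2, P3 and P5.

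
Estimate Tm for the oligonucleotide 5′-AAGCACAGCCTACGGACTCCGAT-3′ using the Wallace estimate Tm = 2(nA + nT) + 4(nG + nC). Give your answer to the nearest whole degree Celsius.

72°C

Base counts: A=7, T=3, G=5, C=8 (length 23).
Tm = 2·(7+3) + 4·(5+8) = 2·10 + 4·13 = 20 + 52 = 72°C.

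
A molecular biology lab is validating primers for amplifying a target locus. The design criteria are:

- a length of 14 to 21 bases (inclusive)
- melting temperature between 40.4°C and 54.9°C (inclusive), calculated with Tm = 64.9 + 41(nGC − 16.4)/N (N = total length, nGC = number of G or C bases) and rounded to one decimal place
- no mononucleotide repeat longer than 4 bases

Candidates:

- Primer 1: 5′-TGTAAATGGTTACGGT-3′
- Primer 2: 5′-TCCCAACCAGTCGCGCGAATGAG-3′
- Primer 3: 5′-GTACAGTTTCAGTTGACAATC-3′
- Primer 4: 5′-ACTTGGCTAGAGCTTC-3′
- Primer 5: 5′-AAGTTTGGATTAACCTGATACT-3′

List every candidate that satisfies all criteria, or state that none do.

Primer 3 and Primer 4.

Primer 1 (16 nt, A=4 T=6 G=5 C=1): length 16 ✓; Tm = 64.9 + 41·(6 − 16.4)/16 = 38.3°C, outside 40.4–54.9°C ✗; longest run = 3 ✓ — fails.
Primer 2 (23 nt, A=6 T=3 G=6 C=8): length 23, outside 14–21 ✗; Tm = 64.9 + 41·(14 − 16.4)/23 = 60.6°C, outside 40.4–54.9°C ✗; longest run = 3 ✓ — fails.
Primer 3 (21 nt, A=6 T=7 G=4 C=4): length 21 ✓; Tm = 64.9 + 41·(8 − 16.4)/21 = 48.5°C ✓; longest run = 3 ✓ — passes.
Primer 4 (16 nt, A=3 T=5 G=4 C=4): length 16 ✓; Tm = 64.9 + 41·(8 − 16.4)/16 = 43.4°C ✓; longest run = 2 ✓ — passes.
Primer 5 (22 nt, A=7 T=8 G=4 C=3): length 22, outside 14–21 ✗; Tm = 64.9 + 41·(7 − 16.4)/22 = 47.4°C ✓; longest run = 3 ✓ — fails.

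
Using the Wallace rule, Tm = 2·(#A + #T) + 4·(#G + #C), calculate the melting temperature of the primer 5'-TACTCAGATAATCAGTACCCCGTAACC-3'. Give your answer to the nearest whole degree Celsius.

78°C

Base counts: A=9, T=6, G=3, C=9 (length 27).
Tm = 2·(9+6) + 4·(3+9) = 2·15 + 4·12 = 30 + 48 = 78°C.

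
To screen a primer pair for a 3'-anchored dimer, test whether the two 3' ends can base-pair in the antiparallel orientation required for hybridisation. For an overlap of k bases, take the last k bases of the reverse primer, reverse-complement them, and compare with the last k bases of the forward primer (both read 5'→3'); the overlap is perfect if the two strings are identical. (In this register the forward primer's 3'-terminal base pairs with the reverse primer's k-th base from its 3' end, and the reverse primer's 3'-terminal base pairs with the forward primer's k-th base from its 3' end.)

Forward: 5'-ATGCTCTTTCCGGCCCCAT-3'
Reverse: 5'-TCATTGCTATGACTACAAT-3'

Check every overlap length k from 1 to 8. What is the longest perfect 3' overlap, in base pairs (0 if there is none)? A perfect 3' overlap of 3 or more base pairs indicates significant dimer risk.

Longest perfect overlap: 2 complementary base pairs; below the dimer-risk threshold (threshold 3).

Last 8 bases (5'→3') — forward …GGCCCCAT, reverse …ACTACAAT.
Reverse complement of the reverse primer's last 8 bases: ATTGTAGT; its first k bases are the reverse complement of the reverse primer's last k bases, so a perfect k-base overlap needs the forward primer's last k bases to equal them.
Comparing (forward last k vs required): k=1: T vs A ✗; k=2: AT vs AT ✓; k=3: CAT vs ATT ✗; k=4: CCAT vs ATTG ✗; k=5: CCCAT vs ATTGT ✗; k=6: CCCCAT vs ATTGTA ✗; k=7: GCCCCAT vs ATTGTAG ✗; k=8: GGCCCCAT vs ATTGTAGT ✗.
Only k = 2 is perfect, so the longest perfect 3' overlap is 2.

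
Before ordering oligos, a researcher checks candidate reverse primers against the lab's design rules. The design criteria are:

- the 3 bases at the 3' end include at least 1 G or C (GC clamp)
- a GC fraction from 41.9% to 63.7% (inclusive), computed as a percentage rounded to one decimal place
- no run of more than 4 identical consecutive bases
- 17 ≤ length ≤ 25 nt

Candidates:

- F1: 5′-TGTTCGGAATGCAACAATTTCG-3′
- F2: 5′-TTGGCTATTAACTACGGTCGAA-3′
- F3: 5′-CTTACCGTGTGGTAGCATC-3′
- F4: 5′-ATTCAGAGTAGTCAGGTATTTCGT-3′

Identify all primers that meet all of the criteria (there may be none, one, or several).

F1 (22 nt, A=6 T=7 G=5 C=4): 3' end TCG has 2 G/C ✓; GC 9/22 = 40.9%, outside 41.9–63.7% ✗; longest run = 3 ✓; length 22 ✓ — fails.
F2 (22 nt, A=6 T=7 G=5 C=4): 3' end GAA has 1 G/C ✓; GC 9/22 = 40.9%, outside 41.9–63.7% ✗; longest run = 2 ✓; length 22 ✓ — fails.
F3 (19 nt, A=3 T=6 G=5 C=5): 3' end ATC has 1 G/C ✓; GC 10/19 = 52.6% ✓; longest run = 2 ✓; length 19 ✓ — passes.
F4 (24 nt, A=6 T=9 G=6 C=3): 3' end CGT has 2 G/C ✓; GC 9/24 = 37.5%, outside 41.9–63.7% ✗; longest run = 3 ✓; length 24 ✓ — fails.

F3 only.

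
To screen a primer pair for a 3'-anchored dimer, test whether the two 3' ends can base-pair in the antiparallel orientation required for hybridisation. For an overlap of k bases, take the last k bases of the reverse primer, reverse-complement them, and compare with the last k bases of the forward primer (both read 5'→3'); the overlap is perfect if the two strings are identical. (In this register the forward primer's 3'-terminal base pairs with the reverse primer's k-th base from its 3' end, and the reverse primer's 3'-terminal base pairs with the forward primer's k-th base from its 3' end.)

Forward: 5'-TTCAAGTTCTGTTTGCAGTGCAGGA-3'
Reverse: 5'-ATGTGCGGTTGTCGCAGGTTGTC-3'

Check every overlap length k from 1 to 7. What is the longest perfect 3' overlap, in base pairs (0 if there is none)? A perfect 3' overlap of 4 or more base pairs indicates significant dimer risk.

Last 7 bases (5'→3') — forward …TGCAGGA, reverse …GGTTGTC.
Reverse complement of the reverse primer's last 7 bases: GACAACC; its first k bases are the reverse complement of the reverse primer's last k bases, so a perfect k-base overlap needs the forward primer's last k bases to equal them.
Comparing (forward last k vs required): k=1: A vs G ✗; k=2: GA vs GA ✓; k=3: GGA vs GAC ✗; k=4: AGGA vs GACA ✗; k=5: CAGGA vs GACAA ✗; k=6: GCAGGA vs GACAAC ✗; k=7: TGCAGGA vs GACAACC ✗.
Only k = 2 is perfect, so the longest perfect 3' overlap is 2.

Longest perfect overlap: 2 complementary base pairs; below the dimer-risk threshold (threshold 4).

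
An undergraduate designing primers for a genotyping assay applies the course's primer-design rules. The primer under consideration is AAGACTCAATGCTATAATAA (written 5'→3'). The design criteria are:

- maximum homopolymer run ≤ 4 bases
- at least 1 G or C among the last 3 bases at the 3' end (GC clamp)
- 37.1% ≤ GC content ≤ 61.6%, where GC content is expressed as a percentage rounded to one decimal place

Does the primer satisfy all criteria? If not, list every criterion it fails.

Fails: GC clamp, GC content.

Base counts: A=10, T=5, G=2, C=3 (length 20).
homopolymer run: longest run = 2 ✓
GC clamp: 3' end TAA has 0 G/C, need ≥1 ✗
GC content: GC 5/20 = 25.0%, outside 37.1–61.6% ✗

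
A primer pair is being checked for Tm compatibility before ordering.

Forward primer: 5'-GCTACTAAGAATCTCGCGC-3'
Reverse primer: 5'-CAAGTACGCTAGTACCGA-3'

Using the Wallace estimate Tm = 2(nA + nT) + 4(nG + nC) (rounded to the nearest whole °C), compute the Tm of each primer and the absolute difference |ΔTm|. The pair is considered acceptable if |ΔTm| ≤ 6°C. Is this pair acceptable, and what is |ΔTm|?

|ΔTm| = 4°C; the pair is acceptable.

Forward: A=5 T=4 G=4 C=6 → Tm = 2·9 + 4·10 = 58°C.
Reverse: A=6 T=3 G=4 C=5 → Tm = 2·9 + 4·9 = 54°C.
|ΔTm| = |58 − 54| = 4°C, ≤ 6°C.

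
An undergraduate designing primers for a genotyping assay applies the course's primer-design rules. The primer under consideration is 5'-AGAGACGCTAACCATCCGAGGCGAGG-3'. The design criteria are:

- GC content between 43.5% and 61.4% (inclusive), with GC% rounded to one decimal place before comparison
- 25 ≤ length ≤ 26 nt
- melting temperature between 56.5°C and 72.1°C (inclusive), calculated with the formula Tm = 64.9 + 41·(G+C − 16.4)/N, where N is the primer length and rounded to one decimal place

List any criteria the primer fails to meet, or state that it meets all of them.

Base counts: A=8, T=2, G=9, C=7 (length 26).
GC content: GC 16/26 = 61.5%, outside 43.5–61.4% ✗
length: length 26 ✓
Tm: Tm = 64.9 + 41·(16 − 16.4)/26 = 64.3°C ✓

Fails: GC content.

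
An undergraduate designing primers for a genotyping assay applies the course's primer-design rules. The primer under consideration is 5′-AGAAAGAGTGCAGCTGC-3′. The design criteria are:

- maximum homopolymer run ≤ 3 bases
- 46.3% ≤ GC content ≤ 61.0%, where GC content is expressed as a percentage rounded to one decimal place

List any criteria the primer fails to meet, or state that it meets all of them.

Meets all criteria.

Base counts: A=6, T=2, G=6, C=3 (length 17).
homopolymer run: longest run = 3 ✓
GC content: GC 9/17 = 52.9% ✓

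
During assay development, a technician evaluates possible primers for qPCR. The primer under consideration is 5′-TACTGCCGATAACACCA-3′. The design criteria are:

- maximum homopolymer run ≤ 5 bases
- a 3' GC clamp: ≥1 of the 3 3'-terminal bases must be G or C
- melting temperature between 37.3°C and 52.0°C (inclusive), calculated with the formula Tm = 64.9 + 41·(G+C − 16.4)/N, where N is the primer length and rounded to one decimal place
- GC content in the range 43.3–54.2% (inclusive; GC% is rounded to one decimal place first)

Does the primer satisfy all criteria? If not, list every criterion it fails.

Base counts: A=6, T=3, G=2, C=6 (length 17).
homopolymer run: longest run = 2 ✓
GC clamp: 3' end CCA has 2 G/C ✓
Tm: Tm = 64.9 + 41·(8 − 16.4)/17 = 44.6°C ✓
GC content: GC 8/17 = 47.1% ✓

Meets all criteria.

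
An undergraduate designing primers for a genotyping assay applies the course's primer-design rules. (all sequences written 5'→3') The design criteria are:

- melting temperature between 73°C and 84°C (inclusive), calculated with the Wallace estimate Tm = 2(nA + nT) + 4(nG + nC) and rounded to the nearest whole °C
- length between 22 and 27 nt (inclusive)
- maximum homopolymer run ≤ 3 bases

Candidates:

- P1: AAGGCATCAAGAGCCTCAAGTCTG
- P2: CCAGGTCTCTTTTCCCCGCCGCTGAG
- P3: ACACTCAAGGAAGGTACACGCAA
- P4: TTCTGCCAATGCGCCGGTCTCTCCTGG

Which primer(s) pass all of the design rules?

P1 (24 nt, A=8 T=4 G=6 C=6): Tm = 2·12 + 4·12 = 72°C, outside 73–84°C ✗; length 24 ✓; longest run = 2 ✓ — fails.
P2 (26 nt, A=2 T=7 G=6 C=11): Tm = 2·9 + 4·17 = 86°C, outside 73–84°C ✗; length 26 ✓; longest run = 4, exceeds 3 ✗ — fails.
P3 (23 nt, A=10 T=2 G=5 C=6): Tm = 2·12 + 4·11 = 68°C, outside 73–84°C ✗; length 23 ✓; longest run = 2 ✓ — fails.
P4 (27 nt, A=2 T=8 G=7 C=10): Tm = 2·10 + 4·17 = 88°C, outside 73–84°C ✗; length 27 ✓; longest run = 2 ✓ — fails.

None of the candidates satisfy all criteria.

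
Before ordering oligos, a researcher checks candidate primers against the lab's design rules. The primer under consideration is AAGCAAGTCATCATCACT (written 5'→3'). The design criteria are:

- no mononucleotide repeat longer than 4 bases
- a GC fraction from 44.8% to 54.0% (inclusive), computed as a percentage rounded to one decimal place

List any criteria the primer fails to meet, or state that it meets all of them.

Fails: GC content.

Base counts: A=7, T=4, G=2, C=5 (length 18).
homopolymer run: longest run = 2 ✓
GC content: GC 7/18 = 38.9%, outside 44.8–54.0% ✗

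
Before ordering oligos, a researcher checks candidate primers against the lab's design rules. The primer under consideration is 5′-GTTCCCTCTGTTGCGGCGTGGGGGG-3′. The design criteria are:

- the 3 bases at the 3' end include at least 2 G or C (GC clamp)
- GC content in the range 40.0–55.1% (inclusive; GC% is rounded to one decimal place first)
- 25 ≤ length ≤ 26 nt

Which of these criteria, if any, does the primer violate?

Base counts: A=0, T=7, G=12, C=6 (length 25).
GC clamp: 3' end GGG has 3 G/C ✓
GC content: GC 18/25 = 72.0%, outside 40.0–55.1% ✗
length: length 25 ✓

Fails: GC content.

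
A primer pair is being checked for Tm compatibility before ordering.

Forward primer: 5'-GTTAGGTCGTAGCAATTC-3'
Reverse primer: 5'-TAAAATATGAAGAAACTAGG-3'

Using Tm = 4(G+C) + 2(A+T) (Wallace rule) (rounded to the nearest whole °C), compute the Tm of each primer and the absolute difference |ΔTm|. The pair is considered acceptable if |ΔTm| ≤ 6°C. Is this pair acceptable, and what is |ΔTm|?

Forward: A=4 T=6 G=5 C=3 → Tm = 2·10 + 4·8 = 52°C.
Reverse: A=11 T=4 G=4 C=1 → Tm = 2·15 + 4·5 = 50°C.
|ΔTm| = |52 − 50| = 2°C, ≤ 6°C.

|ΔTm| = 2°C; the pair is acceptable.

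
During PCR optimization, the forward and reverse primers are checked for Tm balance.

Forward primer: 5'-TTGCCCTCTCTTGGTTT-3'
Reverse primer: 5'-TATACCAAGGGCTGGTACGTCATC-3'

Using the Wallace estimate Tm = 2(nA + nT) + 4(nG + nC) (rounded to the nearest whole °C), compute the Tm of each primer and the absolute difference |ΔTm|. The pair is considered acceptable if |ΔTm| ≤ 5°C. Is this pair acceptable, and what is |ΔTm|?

|ΔTm| = 22°C; the pair is not acceptable.

Forward: A=0 T=9 G=3 C=5 → Tm = 2·9 + 4·8 = 50°C.
Reverse: A=6 T=6 G=6 C=6 → Tm = 2·12 + 4·12 = 72°C.
|ΔTm| = |50 − 72| = 22°C, > 5°C.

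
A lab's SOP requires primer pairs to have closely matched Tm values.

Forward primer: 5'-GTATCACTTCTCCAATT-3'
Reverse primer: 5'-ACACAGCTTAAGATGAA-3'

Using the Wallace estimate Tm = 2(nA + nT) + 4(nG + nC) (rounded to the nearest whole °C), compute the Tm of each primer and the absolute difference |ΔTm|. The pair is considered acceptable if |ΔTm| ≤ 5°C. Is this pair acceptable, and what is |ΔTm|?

|ΔTm| = 0°C; the pair is acceptable.

Forward: A=4 T=7 G=1 C=5 → Tm = 2·11 + 4·6 = 46°C.
Reverse: A=8 T=3 G=3 C=3 → Tm = 2·11 + 4·6 = 46°C.
|ΔTm| = |46 − 46| = 0°C, ≤ 5°C.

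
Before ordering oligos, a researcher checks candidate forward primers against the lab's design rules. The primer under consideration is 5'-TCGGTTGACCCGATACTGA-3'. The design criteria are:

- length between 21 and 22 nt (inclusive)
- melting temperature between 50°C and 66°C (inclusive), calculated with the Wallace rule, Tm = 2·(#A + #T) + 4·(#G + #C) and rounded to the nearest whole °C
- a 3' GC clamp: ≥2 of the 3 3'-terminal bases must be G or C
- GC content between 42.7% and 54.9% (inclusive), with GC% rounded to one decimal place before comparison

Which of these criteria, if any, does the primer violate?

Base counts: A=4, T=5, G=5, C=5 (length 19).
length: length 19, outside 21–22 ✗
Tm: Tm = 2·9 + 4·10 = 58°C ✓
GC clamp: 3' end TGA has 1 G/C, need ≥2 ✗
GC content: GC 10/19 = 52.6% ✓

Fails: length, GC clamp.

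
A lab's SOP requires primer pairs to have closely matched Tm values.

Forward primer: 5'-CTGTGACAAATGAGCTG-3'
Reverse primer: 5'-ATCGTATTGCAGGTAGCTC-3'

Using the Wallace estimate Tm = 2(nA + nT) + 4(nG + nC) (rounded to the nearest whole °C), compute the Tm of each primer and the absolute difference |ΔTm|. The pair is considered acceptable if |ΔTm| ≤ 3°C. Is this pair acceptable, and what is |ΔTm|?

|ΔTm| = 6°C; the pair is not acceptable.

Forward: A=5 T=4 G=5 C=3 → Tm = 2·9 + 4·8 = 50°C.
Reverse: A=4 T=6 G=5 C=4 → Tm = 2·10 + 4·9 = 56°C.
|ΔTm| = |50 − 56| = 6°C, > 3°C.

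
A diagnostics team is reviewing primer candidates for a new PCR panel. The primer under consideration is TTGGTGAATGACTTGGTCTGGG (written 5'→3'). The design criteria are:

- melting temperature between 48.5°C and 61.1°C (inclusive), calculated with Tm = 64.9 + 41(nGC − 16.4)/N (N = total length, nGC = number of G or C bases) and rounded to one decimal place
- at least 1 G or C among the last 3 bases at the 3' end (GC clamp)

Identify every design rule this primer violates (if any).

Base counts: A=3, T=8, G=9, C=2 (length 22).
Tm: Tm = 64.9 + 41·(11 − 16.4)/22 = 54.8°C ✓
GC clamp: 3' end GGG has 3 G/C ✓

Meets all criteria.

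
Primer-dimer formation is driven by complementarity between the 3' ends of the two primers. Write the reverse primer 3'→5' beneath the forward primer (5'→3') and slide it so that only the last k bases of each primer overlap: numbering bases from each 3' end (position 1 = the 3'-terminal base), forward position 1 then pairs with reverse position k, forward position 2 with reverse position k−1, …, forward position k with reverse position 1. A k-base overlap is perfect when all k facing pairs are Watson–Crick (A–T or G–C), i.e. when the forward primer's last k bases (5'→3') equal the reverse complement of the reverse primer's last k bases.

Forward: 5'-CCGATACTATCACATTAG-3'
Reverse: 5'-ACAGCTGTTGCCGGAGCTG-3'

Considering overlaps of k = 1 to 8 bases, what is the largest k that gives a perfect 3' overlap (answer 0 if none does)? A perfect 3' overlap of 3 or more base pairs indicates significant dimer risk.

Last 8 bases (5'→3') — forward …CACATTAG, reverse …CGGAGCTG.
Reverse complement of the reverse primer's last 8 bases: CAGCTCCG; its first k bases are the reverse complement of the reverse primer's last k bases, so a perfect k-base overlap needs the forward primer's last k bases to equal them.
Comparing (forward last k vs required): k=1: G vs C ✗; k=2: AG vs CA ✗; k=3: TAG vs CAG ✗; k=4: TTAG vs CAGC ✗; k=5: ATTAG vs CAGCT ✗; k=6: CATTAG vs CAGCTC ✗; k=7: ACATTAG vs CAGCTCC ✗; k=8: CACATTAG vs CAGCTCCG ✗.
No overlap length from 1 to 8 is perfect, so the longest perfect 3' overlap is 0.

Longest perfect overlap: 0 complementary base pairs; below the dimer-risk threshold (threshold 3).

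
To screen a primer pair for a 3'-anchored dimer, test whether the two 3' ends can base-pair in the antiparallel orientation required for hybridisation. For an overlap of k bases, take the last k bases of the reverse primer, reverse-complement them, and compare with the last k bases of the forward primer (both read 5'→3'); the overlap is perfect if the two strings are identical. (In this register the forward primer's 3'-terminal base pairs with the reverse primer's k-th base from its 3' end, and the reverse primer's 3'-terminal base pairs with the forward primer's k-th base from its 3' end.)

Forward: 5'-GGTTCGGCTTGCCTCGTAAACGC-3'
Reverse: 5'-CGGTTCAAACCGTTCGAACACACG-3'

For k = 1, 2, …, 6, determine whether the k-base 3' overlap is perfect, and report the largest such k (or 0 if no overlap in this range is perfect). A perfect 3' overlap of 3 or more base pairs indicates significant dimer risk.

Longest perfect overlap: 1 complementary base pair; below the dimer-risk threshold (threshold 3).

Last 6 bases (5'→3') — forward …AAACGC, reverse …CACACG.
Reverse complement of the reverse primer's last 6 bases: CGTGTG; its first k bases are the reverse complement of the reverse primer's last k bases, so a perfect k-base overlap needs the forward primer's last k bases to equal them.
Comparing (forward last k vs required): k=1: C vs C ✓; k=2: GC vs CG ✗; k=3: CGC vs CGT ✗; k=4: ACGC vs CGTG ✗; k=5: AACGC vs CGTGT ✗; k=6: AAACGC vs CGTGTG ✗.
Only k = 1 is perfect, so the longest perfect 3' overlap is 1.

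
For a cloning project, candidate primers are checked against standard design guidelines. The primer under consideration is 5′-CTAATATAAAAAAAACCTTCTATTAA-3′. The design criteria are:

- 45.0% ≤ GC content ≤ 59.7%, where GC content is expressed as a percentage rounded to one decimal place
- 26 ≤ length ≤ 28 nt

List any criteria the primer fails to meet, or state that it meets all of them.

Base counts: A=14, T=8, G=0, C=4 (length 26).
GC content: GC 4/26 = 15.4%, outside 45.0–59.7% ✗
length: length 26 ✓

Fails: GC content.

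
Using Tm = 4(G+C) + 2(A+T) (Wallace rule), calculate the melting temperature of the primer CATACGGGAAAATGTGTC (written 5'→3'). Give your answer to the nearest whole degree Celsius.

52°C

Base counts: A=6, T=4, G=5, C=3 (length 18).
Tm = 2·(6+4) + 4·(5+3) = 2·10 + 4·8 = 20 + 32 = 52°C.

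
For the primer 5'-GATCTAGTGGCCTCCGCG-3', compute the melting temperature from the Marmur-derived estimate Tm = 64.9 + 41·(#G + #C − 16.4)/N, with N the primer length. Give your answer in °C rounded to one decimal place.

Base counts: A=2, T=4, G=6, C=6; G+C = 12, N = 18.
Tm = 64.9 + 41·(12 − 16.4)/18 = 64.9 + -180.40/18 = 54.9°C.

54.9°C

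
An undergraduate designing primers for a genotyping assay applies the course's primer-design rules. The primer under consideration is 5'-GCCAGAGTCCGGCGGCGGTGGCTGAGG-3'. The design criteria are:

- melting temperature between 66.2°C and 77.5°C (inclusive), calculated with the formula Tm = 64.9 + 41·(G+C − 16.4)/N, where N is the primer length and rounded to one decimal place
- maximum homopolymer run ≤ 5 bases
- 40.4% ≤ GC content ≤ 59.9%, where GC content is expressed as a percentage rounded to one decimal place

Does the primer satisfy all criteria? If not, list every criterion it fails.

Base counts: A=3, T=3, G=14, C=7 (length 27).
Tm: Tm = 64.9 + 41·(21 − 16.4)/27 = 71.9°C ✓
homopolymer run: longest run = 2 ✓
GC content: GC 21/27 = 77.8%, outside 40.4–59.9% ✗

Fails: GC content.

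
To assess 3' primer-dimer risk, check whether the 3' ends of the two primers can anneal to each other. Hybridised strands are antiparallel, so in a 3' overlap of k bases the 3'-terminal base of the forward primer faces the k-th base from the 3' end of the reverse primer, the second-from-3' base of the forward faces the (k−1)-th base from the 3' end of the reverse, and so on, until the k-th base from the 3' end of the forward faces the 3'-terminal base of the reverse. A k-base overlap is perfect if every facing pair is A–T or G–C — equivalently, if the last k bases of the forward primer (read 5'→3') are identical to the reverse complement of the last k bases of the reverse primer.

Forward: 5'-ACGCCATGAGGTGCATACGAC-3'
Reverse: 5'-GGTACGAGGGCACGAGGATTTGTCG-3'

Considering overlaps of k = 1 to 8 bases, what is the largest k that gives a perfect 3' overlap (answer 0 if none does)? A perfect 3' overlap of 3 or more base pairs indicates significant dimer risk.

Longest perfect overlap: 4 complementary base pairs; significant dimer risk (threshold 3).

Last 8 bases (5'→3') — forward …CATACGAC, reverse …ATTTGTCG.
Reverse complement of the reverse primer's last 8 bases: CGACAAAT; its first k bases are the reverse complement of the reverse primer's last k bases, so a perfect k-base overlap needs the forward primer's last k bases to equal them.
Comparing (forward last k vs required): k=1: C vs C ✓; k=2: AC vs CG ✗; k=3: GAC vs CGA ✗; k=4: CGAC vs CGAC ✓; k=5: ACGAC vs CGACA ✗; k=6: TACGAC vs CGACAA ✗; k=7: ATACGAC vs CGACAAA ✗; k=8: CATACGAC vs CGACAAAT ✗.
Perfect overlaps at k = 1, 4; the largest is 4.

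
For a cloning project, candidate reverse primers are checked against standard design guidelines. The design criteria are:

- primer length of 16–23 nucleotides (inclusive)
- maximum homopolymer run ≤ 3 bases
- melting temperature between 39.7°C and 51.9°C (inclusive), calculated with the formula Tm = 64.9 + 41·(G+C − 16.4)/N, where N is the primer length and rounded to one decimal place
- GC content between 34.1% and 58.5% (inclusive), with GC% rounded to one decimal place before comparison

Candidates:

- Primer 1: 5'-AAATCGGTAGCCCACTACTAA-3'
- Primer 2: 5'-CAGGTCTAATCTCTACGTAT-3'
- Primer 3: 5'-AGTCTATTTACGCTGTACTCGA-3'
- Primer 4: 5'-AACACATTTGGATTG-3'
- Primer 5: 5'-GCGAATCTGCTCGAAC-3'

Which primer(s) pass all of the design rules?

Primer 1, Primer 2, Primer 3 and Primer 5.

Primer 1 (21 nt, A=8 T=4 G=3 C=6): length 21 ✓; longest run = 3 ✓; Tm = 64.9 + 41·(9 − 16.4)/21 = 50.5°C ✓; GC 9/21 = 42.9% ✓ — passes.
Primer 2 (20 nt, A=5 T=7 G=3 C=5): length 20 ✓; longest run = 2 ✓; Tm = 64.9 + 41·(8 − 16.4)/20 = 47.7°C ✓; GC 8/20 = 40.0% ✓ — passes.
Primer 3 (22 nt, A=5 T=8 G=4 C=5): length 22 ✓; longest run = 3 ✓; Tm = 64.9 + 41·(9 − 16.4)/22 = 51.1°C ✓; GC 9/22 = 40.9% ✓ — passes.
Primer 4 (15 nt, A=5 T=5 G=3 C=2): length 15, outside 16–23 ✗; longest run = 3 ✓; Tm = 64.9 + 41·(5 − 16.4)/15 = 33.7°C, outside 39.7–51.9°C ✗; GC 5/15 = 33.3%, outside 34.1–58.5% ✗ — fails.
Primer 5 (16 nt, A=4 T=3 G=4 C=5): length 16 ✓; longest run = 2 ✓; Tm = 64.9 + 41·(9 − 16.4)/16 = 45.9°C ✓; GC 9/16 = 56.3% ✓ — passes.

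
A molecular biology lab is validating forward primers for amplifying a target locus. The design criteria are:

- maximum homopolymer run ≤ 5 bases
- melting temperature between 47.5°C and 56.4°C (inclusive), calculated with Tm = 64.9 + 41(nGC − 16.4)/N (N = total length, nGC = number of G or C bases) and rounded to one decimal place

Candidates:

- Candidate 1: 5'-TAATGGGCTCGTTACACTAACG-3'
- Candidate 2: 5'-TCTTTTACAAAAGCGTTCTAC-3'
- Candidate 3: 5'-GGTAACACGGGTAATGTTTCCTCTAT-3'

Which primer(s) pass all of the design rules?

Candidate 1 and Candidate 3.

Candidate 1 (22 nt, A=6 T=6 G=5 C=5): longest run = 3 ✓; Tm = 64.9 + 41·(10 − 16.4)/22 = 53.0°C ✓ — passes.
Candidate 2 (21 nt, A=6 T=8 G=2 C=5): longest run = 4 ✓; Tm = 64.9 + 41·(7 − 16.4)/21 = 46.5°C, outside 47.5–56.4°C ✗ — fails.
Candidate 3 (26 nt, A=6 T=9 G=6 C=5): longest run = 3 ✓; Tm = 64.9 + 41·(11 − 16.4)/26 = 56.4°C ✓ — passes.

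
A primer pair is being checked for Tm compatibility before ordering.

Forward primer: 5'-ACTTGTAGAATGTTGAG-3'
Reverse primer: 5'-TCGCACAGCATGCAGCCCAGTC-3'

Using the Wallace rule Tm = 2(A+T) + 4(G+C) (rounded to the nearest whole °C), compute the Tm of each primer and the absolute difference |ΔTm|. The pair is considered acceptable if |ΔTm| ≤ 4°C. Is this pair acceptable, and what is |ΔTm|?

|ΔTm| = 26°C; the pair is not acceptable.

Forward: A=5 T=6 G=5 C=1 → Tm = 2·11 + 4·6 = 46°C.
Reverse: A=5 T=3 G=5 C=9 → Tm = 2·8 + 4·14 = 72°C.
|ΔTm| = |46 − 72| = 26°C, > 4°C.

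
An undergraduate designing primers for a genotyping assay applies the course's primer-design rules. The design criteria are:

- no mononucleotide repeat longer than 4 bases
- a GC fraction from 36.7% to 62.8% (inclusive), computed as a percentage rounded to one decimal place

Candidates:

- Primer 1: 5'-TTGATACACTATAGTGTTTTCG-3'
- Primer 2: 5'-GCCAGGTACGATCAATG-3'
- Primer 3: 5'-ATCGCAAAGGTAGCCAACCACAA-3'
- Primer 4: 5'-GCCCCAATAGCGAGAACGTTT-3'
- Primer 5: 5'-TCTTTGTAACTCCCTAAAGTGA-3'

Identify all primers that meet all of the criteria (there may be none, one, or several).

Primer 2, Primer 3 and Primer 4.

Primer 1 (22 nt, A=5 T=10 G=4 C=3): longest run = 4 ✓; GC 7/22 = 31.8%, outside 36.7–62.8% ✗ — fails.
Primer 2 (17 nt, A=5 T=3 G=5 C=4): longest run = 2 ✓; GC 9/17 = 52.9% ✓ — passes.
Primer 3 (23 nt, A=10 T=2 G=4 C=7): longest run = 3 ✓; GC 11/23 = 47.8% ✓ — passes.
Primer 4 (21 nt, A=6 T=4 G=5 C=6): longest run = 4 ✓; GC 11/21 = 52.4% ✓ — passes.
Primer 5 (22 nt, A=6 T=8 G=3 C=5): longest run = 3 ✓; GC 8/22 = 36.4%, outside 36.7–62.8% ✗ — fails.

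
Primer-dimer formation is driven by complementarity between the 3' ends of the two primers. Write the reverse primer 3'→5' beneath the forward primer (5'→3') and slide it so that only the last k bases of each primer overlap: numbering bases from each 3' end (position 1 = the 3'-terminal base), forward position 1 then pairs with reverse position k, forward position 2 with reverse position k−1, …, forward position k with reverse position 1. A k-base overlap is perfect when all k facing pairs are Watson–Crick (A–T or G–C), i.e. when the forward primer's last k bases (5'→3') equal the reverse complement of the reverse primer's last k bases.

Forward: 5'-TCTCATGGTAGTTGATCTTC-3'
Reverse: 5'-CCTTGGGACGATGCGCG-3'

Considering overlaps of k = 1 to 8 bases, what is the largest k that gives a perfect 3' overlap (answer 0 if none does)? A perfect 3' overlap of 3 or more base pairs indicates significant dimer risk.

Longest perfect overlap: 1 complementary base pair; below the dimer-risk threshold (threshold 3).

Last 8 bases (5'→3') — forward …TGATCTTC, reverse …GATGCGCG.
Reverse complement of the reverse primer's last 8 bases: CGCGCATC; its first k bases are the reverse complement of the reverse primer's last k bases, so a perfect k-base overlap needs the forward primer's last k bases to equal them.
Comparing (forward last k vs required): k=1: C vs C ✓; k=2: TC vs CG ✗; k=3: TTC vs CGC ✗; k=4: CTTC vs CGCG ✗; k=5: TCTTC vs CGCGC ✗; k=6: ATCTTC vs CGCGCA ✗; k=7: GATCTTC vs CGCGCAT ✗; k=8: TGATCTTC vs CGCGCATC ✗.
Only k = 1 is perfect, so the longest perfect 3' overlap is 1.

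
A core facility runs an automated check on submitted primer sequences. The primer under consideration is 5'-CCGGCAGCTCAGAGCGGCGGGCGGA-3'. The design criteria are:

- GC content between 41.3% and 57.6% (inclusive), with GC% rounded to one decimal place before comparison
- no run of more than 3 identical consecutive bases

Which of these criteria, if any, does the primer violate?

Fails: GC content.

Base counts: A=4, T=1, G=12, C=8 (length 25).
GC content: GC 20/25 = 80.0%, outside 41.3–57.6% ✗
homopolymer run: longest run = 3 ✓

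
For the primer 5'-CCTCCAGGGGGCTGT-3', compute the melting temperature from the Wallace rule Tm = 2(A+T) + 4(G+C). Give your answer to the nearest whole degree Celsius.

Base counts: A=1, T=3, G=6, C=5 (length 15).
Tm = 2·(1+3) + 4·(6+5) = 2·4 + 4·11 = 8 + 44 = 52°C.

52°C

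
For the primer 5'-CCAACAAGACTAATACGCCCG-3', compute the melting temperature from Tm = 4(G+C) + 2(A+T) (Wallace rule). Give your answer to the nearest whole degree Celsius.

64°C

Base counts: A=8, T=2, G=3, C=8 (length 21).
Tm = 2·(8+2) + 4·(3+8) = 2·10 + 4·11 = 20 + 44 = 64°C.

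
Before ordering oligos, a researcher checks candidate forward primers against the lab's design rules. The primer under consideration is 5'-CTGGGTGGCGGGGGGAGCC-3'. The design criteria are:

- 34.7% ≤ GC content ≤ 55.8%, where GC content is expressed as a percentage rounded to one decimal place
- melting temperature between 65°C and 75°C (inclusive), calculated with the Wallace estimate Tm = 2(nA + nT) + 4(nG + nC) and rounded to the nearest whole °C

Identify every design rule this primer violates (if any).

Fails: GC content.

Base counts: A=1, T=2, G=12, C=4 (length 19).
GC content: GC 16/19 = 84.2%, outside 34.7–55.8% ✗
Tm: Tm = 2·3 + 4·16 = 70°C ✓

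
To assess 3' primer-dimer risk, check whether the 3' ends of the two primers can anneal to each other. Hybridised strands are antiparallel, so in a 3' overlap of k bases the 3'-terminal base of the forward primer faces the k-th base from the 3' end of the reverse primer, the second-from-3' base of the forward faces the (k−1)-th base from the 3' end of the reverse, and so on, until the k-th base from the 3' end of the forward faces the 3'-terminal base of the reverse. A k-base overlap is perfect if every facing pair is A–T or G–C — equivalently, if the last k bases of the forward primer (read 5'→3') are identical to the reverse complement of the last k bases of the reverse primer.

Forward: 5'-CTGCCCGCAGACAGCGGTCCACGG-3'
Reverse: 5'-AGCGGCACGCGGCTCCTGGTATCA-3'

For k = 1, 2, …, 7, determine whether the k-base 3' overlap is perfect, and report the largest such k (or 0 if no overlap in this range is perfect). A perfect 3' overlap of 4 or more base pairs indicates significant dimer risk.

Longest perfect overlap: 0 complementary base pairs; below the dimer-risk threshold (threshold 4).

Last 7 bases (5'→3') — forward …TCCACGG, reverse …GGTATCA.
Reverse complement of the reverse primer's last 7 bases: TGATACC; its first k bases are the reverse complement of the reverse primer's last k bases, so a perfect k-base overlap needs the forward primer's last k bases to equal them.
Comparing (forward last k vs required): k=1: G vs T ✗; k=2: GG vs TG ✗; k=3: CGG vs TGA ✗; k=4: ACGG vs TGAT ✗; k=5: CACGG vs TGATA ✗; k=6: CCACGG vs TGATAC ✗; k=7: TCCACGG vs TGATACC ✗.
No overlap length from 1 to 7 is perfect, so the longest perfect 3' overlap is 0.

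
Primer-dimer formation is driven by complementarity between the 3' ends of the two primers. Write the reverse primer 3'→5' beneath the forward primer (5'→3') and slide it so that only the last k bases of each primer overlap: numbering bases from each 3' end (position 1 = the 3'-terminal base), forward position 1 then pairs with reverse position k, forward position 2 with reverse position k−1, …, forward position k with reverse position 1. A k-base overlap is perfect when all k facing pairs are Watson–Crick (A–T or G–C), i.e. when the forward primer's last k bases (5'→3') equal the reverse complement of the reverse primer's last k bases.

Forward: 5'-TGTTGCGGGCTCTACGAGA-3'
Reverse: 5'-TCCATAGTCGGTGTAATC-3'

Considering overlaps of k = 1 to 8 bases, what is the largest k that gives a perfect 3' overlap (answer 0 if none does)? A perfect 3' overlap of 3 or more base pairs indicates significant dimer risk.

Longest perfect overlap: 2 complementary base pairs; below the dimer-risk threshold (threshold 3).

Last 8 bases (5'→3') — forward …CTACGAGA, reverse …GTGTAATC.
Reverse complement of the reverse primer's last 8 bases: GATTACAC; its first k bases are the reverse complement of the reverse primer's last k bases, so a perfect k-base overlap needs the forward primer's last k bases to equal them.
Comparing (forward last k vs required): k=1: A vs G ✗; k=2: GA vs GA ✓; k=3: AGA vs GAT ✗; k=4: GAGA vs GATT ✗; k=5: CGAGA vs GATTA ✗; k=6: ACGAGA vs GATTAC ✗; k=7: TACGAGA vs GATTACA ✗; k=8: CTACGAGA vs GATTACAC ✗.
Only k = 2 is perfect, so the longest perfect 3' overlap is 2.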